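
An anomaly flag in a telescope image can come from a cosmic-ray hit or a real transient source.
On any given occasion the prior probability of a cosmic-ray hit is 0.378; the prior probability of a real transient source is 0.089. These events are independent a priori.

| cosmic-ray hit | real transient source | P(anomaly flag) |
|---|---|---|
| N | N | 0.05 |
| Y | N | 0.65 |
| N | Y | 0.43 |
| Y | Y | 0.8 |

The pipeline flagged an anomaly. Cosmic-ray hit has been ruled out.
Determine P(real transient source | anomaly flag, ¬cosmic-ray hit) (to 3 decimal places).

P(real transient source | anomaly flag, ¬cosmic-ray hit) ≈ 0.457

P(anomaly flag | ¬cosmic-ray hit) = 0.05*0.911 + 0.43*0.089 = 0.045550 + 0.038270 = 0.083820
Restricting to configurations with real transient source present: 0.43*0.089 = 0.038270.
So P(real transient source | anomaly flag, ¬cosmic-ray hit) = 0.038270/0.083820 ≈ 0.457.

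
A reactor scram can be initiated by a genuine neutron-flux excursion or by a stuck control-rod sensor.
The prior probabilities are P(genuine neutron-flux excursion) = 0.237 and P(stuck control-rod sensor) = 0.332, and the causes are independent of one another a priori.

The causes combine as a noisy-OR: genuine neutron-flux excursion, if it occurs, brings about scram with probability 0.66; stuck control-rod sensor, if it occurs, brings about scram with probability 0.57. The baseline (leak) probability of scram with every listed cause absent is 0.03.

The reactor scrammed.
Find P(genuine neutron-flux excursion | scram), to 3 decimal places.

Under noisy-OR, P(scram | causes) = 1 − (1−0.03)·∏(1−qᵢ) over the active causes.
Sum P(scram|·) weighted by the priors over the 4 (genuine neutron-flux excursion, stuck control-rod sensor) configurations:
  P(scram) = 0.03*0.763*0.668 + 0.5829*0.763*0.332 + 0.6702*0.237*0.668 + 0.858186*0.237*0.332
        = 0.015291 + 0.147658 + 0.106103 + 0.067526 = 0.336578
Keeping only the genuine neutron-flux excursion-present terms gives 0.173629, so
  P(genuine neutron-flux excursion | scram) = 0.173629 / 0.336578 ≈ 0.516

P(genuine neutron-flux excursion | scram) ≈ 0.516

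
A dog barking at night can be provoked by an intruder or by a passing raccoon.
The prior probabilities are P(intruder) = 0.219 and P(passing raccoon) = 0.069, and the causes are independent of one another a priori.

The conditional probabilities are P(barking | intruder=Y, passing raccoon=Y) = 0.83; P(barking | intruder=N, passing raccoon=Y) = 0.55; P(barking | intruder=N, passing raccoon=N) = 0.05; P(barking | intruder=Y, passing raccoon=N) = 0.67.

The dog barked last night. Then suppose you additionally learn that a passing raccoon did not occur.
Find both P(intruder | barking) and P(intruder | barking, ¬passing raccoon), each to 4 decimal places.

P(intruder | barking) ≈ 0.6933; P(intruder | barking, ¬passing raccoon) ≈ 0.7898

For the numerator, keep only intruder=true terms: 0.136606 + 0.012542 = 0.149148
Denominator P(barking): 0.05*0.781*0.931 + 0.55*0.781*0.069 + 0.67*0.219*0.931 + 0.83*0.219*0.069 = 0.215143
P(intruder | barking) = 0.149148/0.215143 ≈ 0.6933

With the extra evidence:
P(barking | ¬passing raccoon) = 0.05*0.781 + 0.67*0.219 = 0.039050 + 0.146730 = 0.185780
Of this, 0.146730 comes from 0.67*0.219 (the intruder=true cases).
So P(intruder | barking, ¬passing raccoon) = 0.146730/0.185780 ≈ 0.7898.
With passing raccoon excluded, intruder must carry more of the explanatory weight for the barking.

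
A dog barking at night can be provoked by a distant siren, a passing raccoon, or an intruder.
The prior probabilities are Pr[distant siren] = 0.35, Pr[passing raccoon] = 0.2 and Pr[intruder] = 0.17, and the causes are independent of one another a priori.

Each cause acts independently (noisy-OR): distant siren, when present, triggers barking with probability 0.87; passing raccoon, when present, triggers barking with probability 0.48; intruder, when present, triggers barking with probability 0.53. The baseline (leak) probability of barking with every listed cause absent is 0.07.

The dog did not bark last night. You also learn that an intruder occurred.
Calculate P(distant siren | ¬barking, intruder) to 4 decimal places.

P(distant siren | ¬barking, intruder) ≈ 0.0654

Under noisy-OR, P(barking | causes) = 1 − (1−0.07)·∏(1−qᵢ) over the active causes.
For the numerator, keep only distant siren=true terms: 0.015910 + 0.002068 = 0.017978
Normalizer over all consistent configurations: 0.4371·0.65·0.8 + 0.227292·0.65·0.2 + 0.056823·0.35·0.8 + 0.029548·0.35·0.2 = 0.274818
P(distant siren | ¬barking, intruder) = 0.017978/0.274818 ≈ 0.0654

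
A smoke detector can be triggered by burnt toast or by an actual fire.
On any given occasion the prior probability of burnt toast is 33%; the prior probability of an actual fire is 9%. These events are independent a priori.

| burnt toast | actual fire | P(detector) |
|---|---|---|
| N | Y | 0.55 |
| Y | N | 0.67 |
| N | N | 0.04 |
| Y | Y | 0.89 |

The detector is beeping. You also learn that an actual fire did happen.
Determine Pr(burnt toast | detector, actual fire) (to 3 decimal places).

Pr(burnt toast | detector, actual fire) ≈ 0.444

P(detector | actual fire) = 0.55*0.67 + 0.89*0.33 = 0.368500 + 0.293700 = 0.662200
Restricting to configurations with burnt toast present: 0.89*0.33 = 0.293700.
P(burnt toast | detector, actual fire) = 0.293700 / 0.662200 ≈ 0.444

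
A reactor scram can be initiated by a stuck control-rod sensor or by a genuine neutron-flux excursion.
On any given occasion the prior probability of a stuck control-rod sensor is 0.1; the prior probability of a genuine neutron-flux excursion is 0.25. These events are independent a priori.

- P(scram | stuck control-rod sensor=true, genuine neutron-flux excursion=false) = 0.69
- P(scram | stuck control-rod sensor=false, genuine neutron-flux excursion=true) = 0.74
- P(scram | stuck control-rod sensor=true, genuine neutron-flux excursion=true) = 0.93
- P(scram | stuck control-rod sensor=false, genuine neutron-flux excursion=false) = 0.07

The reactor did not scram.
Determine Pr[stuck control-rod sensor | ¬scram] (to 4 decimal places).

Numerator (weight on configurations with stuck control-rod sensor): 0.023250 + 0.001750 = 0.025000
The normalizing constant is 0.93·0.9·0.75 + 0.26·0.9·0.25 + 0.31·0.1·0.75 + 0.07·0.1·0.25 = 0.711250
P(stuck control-rod sensor | ¬scram) = 0.025000/0.711250 ≈ 0.0351

Pr[stuck control-rod sensor | ¬scram] ≈ 0.0351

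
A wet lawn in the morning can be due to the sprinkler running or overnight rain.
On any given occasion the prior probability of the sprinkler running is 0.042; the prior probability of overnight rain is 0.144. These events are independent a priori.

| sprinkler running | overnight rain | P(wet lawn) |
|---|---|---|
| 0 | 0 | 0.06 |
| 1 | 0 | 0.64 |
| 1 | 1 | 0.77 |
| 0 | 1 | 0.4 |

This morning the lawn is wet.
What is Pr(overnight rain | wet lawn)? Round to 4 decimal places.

Pr(overnight rain | wet lawn) ≈ 0.4531

P(wet lawn) = 0.06×0.958×0.856 + 0.4×0.958×0.144 + 0.64×0.042×0.856 + 0.77×0.042×0.144 = 0.049203 + 0.055181 + 0.023009 + 0.004657 = 0.132050
Of this, 0.059838 comes from 0.055181 + 0.004657 (the overnight rain=true cases).
Hence the posterior is 0.059838/0.132050 ≈ 0.4531.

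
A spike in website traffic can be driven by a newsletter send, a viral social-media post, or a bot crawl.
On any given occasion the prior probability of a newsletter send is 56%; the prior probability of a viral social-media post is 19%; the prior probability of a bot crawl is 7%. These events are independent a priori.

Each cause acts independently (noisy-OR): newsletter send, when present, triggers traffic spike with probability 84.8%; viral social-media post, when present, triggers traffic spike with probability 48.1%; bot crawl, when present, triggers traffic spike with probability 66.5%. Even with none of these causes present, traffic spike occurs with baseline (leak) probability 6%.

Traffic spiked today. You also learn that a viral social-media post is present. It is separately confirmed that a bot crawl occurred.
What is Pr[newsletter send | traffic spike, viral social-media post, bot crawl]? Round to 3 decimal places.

Pr[newsletter send | traffic spike, viral social-media post, bot crawl] ≈ 0.597

Under noisy-OR, P(traffic spike | causes) = 1 − (1−0.06)·∏(1−qᵢ) over the active causes.
By total probability over both values of newsletter send:
  P(traffic spike | viral social-media post, bot crawl) = 0.836567·0.44 + 0.975158·0.56
        = 0.368089 + 0.546088 = 0.914177
Configurations with newsletter send contribute 0.546088, so
  P(newsletter send | traffic spike, viral social-media post, bot crawl) = 0.546088 / 0.914177 ≈ 0.597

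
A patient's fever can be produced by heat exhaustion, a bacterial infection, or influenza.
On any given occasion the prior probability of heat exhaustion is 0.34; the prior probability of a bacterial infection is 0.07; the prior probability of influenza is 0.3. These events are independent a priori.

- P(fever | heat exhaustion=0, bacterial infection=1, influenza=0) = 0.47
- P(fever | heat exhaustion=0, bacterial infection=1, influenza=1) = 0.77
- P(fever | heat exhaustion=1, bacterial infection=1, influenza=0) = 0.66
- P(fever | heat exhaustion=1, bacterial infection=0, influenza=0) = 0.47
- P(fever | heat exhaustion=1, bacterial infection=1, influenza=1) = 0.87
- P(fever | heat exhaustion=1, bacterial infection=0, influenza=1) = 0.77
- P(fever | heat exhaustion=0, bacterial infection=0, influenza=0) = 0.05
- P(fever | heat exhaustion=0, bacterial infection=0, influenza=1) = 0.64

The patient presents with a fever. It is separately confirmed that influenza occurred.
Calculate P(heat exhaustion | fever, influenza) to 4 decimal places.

P(heat exhaustion | fever, influenza) ≈ 0.3814

P(fever | influenza) = 0.64×0.66×0.93 + 0.77×0.66×0.07 + 0.77×0.34×0.93 + 0.87×0.34×0.07 = 0.392832 + 0.035574 + 0.243474 + 0.020706 = 0.692586
Restricting to configurations with heat exhaustion present: 0.243474 + 0.020706 = 0.264180.
P(heat exhaustion | fever, influenza) = 0.264180 / 0.692586 ≈ 0.3814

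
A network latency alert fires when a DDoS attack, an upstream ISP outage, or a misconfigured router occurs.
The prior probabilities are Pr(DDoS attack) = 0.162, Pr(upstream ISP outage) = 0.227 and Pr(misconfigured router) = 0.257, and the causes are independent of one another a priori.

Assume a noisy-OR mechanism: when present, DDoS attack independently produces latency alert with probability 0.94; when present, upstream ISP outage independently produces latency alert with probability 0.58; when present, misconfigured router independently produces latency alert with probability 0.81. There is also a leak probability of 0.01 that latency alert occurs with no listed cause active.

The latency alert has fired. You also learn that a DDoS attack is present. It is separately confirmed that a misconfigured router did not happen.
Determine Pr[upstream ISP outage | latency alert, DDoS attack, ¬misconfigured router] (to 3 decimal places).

Pr[upstream ISP outage | latency alert, DDoS attack, ¬misconfigured router] ≈ 0.233

Under noisy-OR, P(latency alert | causes) = 1 − (1−0.01)·∏(1−qᵢ) over the active causes.
P(latency alert | DDoS attack, ¬misconfigured router) = 0.9406×0.773 + 0.975052×0.227 = 0.727084 + 0.221337 = 0.948421
Restricting to configurations with upstream ISP outage present: 0.975052×0.227 = 0.221337.
Hence the posterior is 0.221337/0.948421 ≈ 0.233.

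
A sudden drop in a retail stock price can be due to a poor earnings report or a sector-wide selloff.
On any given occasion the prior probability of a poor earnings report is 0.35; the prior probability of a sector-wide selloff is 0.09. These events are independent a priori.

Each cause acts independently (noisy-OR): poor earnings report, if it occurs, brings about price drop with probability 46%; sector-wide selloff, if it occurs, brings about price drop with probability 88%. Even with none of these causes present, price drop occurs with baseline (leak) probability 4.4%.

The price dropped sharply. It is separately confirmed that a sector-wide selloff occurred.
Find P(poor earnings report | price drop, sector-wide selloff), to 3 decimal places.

P(poor earnings report | price drop, sector-wide selloff) ≈ 0.363

Under noisy-OR, P(price drop | causes) = 1 − (1−0.044)·∏(1−qᵢ) over the active causes.
By total probability over both values of poor earnings report:
  P(price drop | sector-wide selloff) = 0.88528·0.65 + 0.938051·0.35
        = 0.575432 + 0.328318 = 0.903750
Configurations with poor earnings report contribute 0.328318, so
  P(poor earnings report | price drop, sector-wide selloff) = 0.328318 / 0.903750 ≈ 0.363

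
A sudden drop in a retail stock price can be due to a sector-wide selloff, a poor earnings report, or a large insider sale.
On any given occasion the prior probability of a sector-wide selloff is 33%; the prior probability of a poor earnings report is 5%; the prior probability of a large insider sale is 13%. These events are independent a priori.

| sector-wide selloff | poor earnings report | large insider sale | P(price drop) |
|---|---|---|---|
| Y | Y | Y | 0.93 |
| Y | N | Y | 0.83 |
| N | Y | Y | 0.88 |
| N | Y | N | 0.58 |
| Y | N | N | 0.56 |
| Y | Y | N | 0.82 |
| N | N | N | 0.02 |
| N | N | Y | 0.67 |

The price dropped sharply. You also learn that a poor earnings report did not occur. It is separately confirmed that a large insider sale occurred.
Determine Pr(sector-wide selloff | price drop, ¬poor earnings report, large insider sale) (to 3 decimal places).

Sum P(price drop|·) weighted by the priors over both values of sector-wide selloff:
  P(price drop | ¬poor earnings report, large insider sale) = 0.67·0.67 + 0.83·0.33
        = 0.448900 + 0.273900 = 0.722800
The terms with sector-wide selloff present sum to 0.273900, so
  P(sector-wide selloff | price drop, ¬poor earnings report, large insider sale) = 0.273900 / 0.722800 ≈ 0.379

Pr(sector-wide selloff | price drop, ¬poor earnings report, large insider sale) ≈ 0.379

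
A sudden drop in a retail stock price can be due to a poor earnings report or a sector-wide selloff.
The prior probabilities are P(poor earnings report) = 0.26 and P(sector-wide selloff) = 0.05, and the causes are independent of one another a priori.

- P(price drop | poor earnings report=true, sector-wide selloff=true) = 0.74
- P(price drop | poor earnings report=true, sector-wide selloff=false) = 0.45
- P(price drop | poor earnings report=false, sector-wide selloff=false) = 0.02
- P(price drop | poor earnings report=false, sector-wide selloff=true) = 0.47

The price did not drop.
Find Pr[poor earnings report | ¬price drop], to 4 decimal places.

By total probability over the 4 (poor earnings report, sector-wide selloff) configurations:
  P(¬price drop) = 0.98·0.74·0.95 + 0.53·0.74·0.05 + 0.55·0.26·0.95 + 0.26·0.26·0.05
        = 0.688940 + 0.019610 + 0.135850 + 0.003380 = 0.847780
Keeping only the poor earnings report-present terms gives 0.139230, so
  P(poor earnings report | ¬price drop) = 0.139230 / 0.847780 ≈ 0.1642

Pr[poor earnings report | ¬price drop] ≈ 0.1642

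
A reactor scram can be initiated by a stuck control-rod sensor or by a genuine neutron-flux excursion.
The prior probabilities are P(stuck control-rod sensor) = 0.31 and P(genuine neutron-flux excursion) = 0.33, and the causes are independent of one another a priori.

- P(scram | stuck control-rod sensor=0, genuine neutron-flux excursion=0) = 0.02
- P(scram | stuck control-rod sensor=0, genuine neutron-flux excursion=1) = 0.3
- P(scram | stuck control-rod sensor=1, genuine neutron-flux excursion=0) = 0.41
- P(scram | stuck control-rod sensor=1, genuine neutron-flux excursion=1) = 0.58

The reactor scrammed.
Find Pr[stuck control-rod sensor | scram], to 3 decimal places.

Pr[stuck control-rod sensor | scram] ≈ 0.651

P(scram) = 0.02·0.69·0.67 + 0.3·0.69·0.33 + 0.41·0.31·0.67 + 0.58·0.31·0.33 = 0.009246 + 0.068310 + 0.085157 + 0.059334 = 0.222047
The stuck control-rod sensor-present share is 0.085157 + 0.059334 = 0.144491.
So P(stuck control-rod sensor | scram) = 0.144491/0.222047 ≈ 0.651.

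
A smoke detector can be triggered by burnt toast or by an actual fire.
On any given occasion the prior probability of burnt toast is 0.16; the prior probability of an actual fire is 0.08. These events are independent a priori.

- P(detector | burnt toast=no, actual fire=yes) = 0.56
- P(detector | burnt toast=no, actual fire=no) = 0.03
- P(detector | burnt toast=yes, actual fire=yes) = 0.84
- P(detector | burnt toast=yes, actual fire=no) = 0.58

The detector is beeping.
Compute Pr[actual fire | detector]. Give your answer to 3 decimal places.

Numerator (weight on configurations with actual fire): 0.037632 + 0.010752 = 0.048384
Normalizer over all consistent configurations: 0.03*0.84*0.92 + 0.56*0.84*0.08 + 0.58*0.16*0.92 + 0.84*0.16*0.08 = 0.156944
P(actual fire | detector) = 0.048384/0.156944 ≈ 0.308

Pr[actual fire | detector] ≈ 0.308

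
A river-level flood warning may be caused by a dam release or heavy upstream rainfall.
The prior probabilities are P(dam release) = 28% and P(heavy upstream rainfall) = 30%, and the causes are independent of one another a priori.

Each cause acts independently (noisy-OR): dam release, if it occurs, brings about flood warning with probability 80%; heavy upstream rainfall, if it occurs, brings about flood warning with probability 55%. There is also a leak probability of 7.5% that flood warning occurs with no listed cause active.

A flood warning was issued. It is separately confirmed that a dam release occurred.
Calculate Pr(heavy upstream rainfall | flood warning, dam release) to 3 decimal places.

Pr(heavy upstream rainfall | flood warning, dam release) ≈ 0.325

Under noisy-OR, P(flood warning | causes) = 1 − (1−0.075)·∏(1−qᵢ) over the active causes.
Weight on heavy upstream rainfall=true, given the evidence: 0.91675×0.3 = 0.275025
Denominator P(flood warning | dam release): 0.815×0.7 + 0.91675×0.3 = 0.845525
Posterior = 0.275025 / 0.845525 ≈ 0.325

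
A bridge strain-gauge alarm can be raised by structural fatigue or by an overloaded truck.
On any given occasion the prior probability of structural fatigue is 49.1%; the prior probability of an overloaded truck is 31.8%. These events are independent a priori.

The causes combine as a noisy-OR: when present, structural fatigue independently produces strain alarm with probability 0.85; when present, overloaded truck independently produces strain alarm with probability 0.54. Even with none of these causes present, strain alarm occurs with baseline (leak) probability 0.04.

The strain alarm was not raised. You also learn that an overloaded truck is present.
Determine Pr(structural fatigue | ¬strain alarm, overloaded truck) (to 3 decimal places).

Under noisy-OR, P(strain alarm | causes) = 1 − (1−0.04)·∏(1−qᵢ) over the active causes.
Sum P(¬strain alarm|·) weighted by the priors over both values of structural fatigue:
  P(¬strain alarm | overloaded truck) = 0.4416·0.509 + 0.06624·0.491
        = 0.224774 + 0.032524 = 0.257298
Keeping only the structural fatigue-present terms gives 0.032524, so
  P(structural fatigue | ¬strain alarm, overloaded truck) = 0.032524 / 0.257298 ≈ 0.126

Pr(structural fatigue | ¬strain alarm, overloaded truck) ≈ 0.126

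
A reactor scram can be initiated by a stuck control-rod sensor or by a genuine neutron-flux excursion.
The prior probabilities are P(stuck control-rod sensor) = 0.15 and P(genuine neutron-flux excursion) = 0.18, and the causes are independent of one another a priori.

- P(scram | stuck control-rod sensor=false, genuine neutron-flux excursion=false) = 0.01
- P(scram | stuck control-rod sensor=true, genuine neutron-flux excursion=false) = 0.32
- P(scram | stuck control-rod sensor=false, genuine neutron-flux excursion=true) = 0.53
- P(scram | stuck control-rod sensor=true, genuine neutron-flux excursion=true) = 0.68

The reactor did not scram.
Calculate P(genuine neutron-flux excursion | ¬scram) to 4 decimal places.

P(genuine neutron-flux excursion | ¬scram) ≈ 0.0943

By total probability over the 4 (stuck control-rod sensor, genuine neutron-flux excursion) configurations:
  P(¬scram) = 0.99×0.85×0.82 + 0.47×0.85×0.18 + 0.68×0.15×0.82 + 0.32×0.15×0.18
        = 0.690030 + 0.071910 + 0.083640 + 0.008640 = 0.854220
Configurations with genuine neutron-flux excursion contribute 0.080550, so
  P(genuine neutron-flux excursion | ¬scram) = 0.080550 / 0.854220 ≈ 0.0943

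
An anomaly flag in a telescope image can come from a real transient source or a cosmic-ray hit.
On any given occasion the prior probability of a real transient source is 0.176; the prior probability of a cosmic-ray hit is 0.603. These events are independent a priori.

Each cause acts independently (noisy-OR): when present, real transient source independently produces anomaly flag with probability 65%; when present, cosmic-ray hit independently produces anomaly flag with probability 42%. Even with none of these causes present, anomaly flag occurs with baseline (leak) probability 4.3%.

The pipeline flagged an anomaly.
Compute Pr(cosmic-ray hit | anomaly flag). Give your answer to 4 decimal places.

Under noisy-OR, P(anomaly flag | causes) = 1 − (1−0.043)·∏(1−qᵢ) over the active causes.
P(anomaly flag) = 0.043×0.824×0.397 + 0.44494×0.824×0.603 + 0.66505×0.176×0.397 + 0.805729×0.176×0.603 = 0.014067 + 0.221078 + 0.046468 + 0.085510 = 0.367123
Of this, 0.306588 comes from 0.221078 + 0.085510 (the cosmic-ray hit=true cases).
So P(cosmic-ray hit | anomaly flag) = 0.306588/0.367123 ≈ 0.8351.

Pr(cosmic-ray hit | anomaly flag) ≈ 0.8351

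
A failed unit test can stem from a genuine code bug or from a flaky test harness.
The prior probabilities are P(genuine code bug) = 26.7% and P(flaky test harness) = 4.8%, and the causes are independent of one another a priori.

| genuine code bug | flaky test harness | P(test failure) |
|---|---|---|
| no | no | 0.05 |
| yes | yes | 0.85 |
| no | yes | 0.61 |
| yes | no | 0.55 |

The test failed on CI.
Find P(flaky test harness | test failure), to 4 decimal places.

P(test failure) = 0.05×0.733×0.952 + 0.61×0.733×0.048 + 0.55×0.267×0.952 + 0.85×0.267×0.048 = 0.034891 + 0.021462 + 0.139801 + 0.010894 = 0.207048
Of this, 0.032356 comes from 0.021462 + 0.010894 (the flaky test harness=true cases).
So P(flaky test harness | test failure) = 0.032356/0.207048 ≈ 0.1563.

P(flaky test harness | test failure) ≈ 0.1563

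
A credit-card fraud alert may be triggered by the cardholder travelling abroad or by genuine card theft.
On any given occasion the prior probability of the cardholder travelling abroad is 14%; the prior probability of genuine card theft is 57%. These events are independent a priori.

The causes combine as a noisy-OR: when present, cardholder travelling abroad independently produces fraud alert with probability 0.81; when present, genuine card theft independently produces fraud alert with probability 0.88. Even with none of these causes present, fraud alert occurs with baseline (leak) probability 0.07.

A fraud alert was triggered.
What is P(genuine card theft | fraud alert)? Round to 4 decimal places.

P(genuine card theft | fraud alert) ≈ 0.8719

Under noisy-OR, P(fraud alert | causes) = 1 − (1−0.07)·∏(1−qᵢ) over the active causes.
P(fraud alert) = 0.07×0.86×0.43 + 0.8884×0.86×0.57 + 0.8233×0.14×0.43 + 0.978796×0.14×0.57 = 0.025886 + 0.435494 + 0.049563 + 0.078108 = 0.589051
The genuine card theft-present share is 0.435494 + 0.078108 = 0.513602.
So P(genuine card theft | fraud alert) = 0.513602/0.589051 ≈ 0.8719.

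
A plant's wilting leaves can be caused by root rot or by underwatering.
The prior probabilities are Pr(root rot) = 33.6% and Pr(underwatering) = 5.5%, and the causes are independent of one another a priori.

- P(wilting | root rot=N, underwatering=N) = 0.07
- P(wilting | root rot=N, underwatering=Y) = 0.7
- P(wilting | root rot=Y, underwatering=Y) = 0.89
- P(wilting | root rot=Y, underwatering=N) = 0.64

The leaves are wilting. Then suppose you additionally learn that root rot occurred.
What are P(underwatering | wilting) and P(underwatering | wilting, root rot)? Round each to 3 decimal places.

Numerator (weight on configurations with underwatering): 0.025564 + 0.016447 = 0.042011
Normalizer over all consistent configurations: 0.07×0.664×0.945 + 0.7×0.664×0.055 + 0.64×0.336×0.945 + 0.89×0.336×0.055 = 0.289148
Posterior = 0.042011 / 0.289148 ≈ 0.145

Now condition on the additional information:
Enumerate both values of underwatering and weight by the priors:
  P(wilting | root rot) = 0.64*0.945 + 0.89*0.055
        = 0.604800 + 0.048950 = 0.653750
The terms with underwatering present sum to 0.048950, so
  P(underwatering | wilting, root rot) = 0.048950 / 0.653750 ≈ 0.075

P(underwatering | wilting) ≈ 0.145; P(underwatering | wilting, root rot) ≈ 0.075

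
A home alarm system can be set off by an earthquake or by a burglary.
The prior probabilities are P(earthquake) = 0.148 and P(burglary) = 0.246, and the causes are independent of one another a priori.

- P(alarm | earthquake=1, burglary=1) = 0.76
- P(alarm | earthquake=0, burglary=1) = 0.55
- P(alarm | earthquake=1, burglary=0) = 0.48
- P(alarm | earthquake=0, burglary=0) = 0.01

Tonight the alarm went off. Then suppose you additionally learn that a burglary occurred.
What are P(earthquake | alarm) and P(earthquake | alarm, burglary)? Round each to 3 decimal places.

P(alarm) = 0.01*0.852*0.754 + 0.55*0.852*0.246 + 0.48*0.148*0.754 + 0.76*0.148*0.246 = 0.006424 + 0.115276 + 0.053564 + 0.027670 = 0.202934
The earthquake-present share is 0.053564 + 0.027670 = 0.081234.
Hence the posterior is 0.081234/0.202934 ≈ 0.400.

Now also conditioning on burglary=true:
P(alarm | burglary) = 0.55·0.852 + 0.76·0.148 = 0.468600 + 0.112480 = 0.581080
Restricting to configurations with earthquake present: 0.76·0.148 = 0.112480.
Hence the posterior is 0.112480/0.581080 ≈ 0.194.

P(earthquake | alarm) ≈ 0.400; P(earthquake | alarm, burglary) ≈ 0.194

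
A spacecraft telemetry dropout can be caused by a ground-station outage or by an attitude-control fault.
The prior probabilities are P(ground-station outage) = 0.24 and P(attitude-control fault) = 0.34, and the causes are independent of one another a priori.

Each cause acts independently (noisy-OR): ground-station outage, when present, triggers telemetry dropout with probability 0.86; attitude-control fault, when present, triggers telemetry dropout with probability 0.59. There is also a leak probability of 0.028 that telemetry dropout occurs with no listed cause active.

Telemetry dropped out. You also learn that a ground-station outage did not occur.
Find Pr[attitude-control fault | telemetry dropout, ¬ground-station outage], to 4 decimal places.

Under noisy-OR, P(telemetry dropout | causes) = 1 − (1−0.028)·∏(1−qᵢ) over the active causes.
Numerator (weight on configurations with attitude-control fault): 0.60148·0.34 = 0.204503
Denominator P(telemetry dropout | ¬ground-station outage): 0.028·0.66 + 0.60148·0.34 = 0.222983
P(attitude-control fault | telemetry dropout, ¬ground-station outage) = 0.204503/0.222983 ≈ 0.9171

Pr[attitude-control fault | telemetry dropout, ¬ground-station outage] ≈ 0.9171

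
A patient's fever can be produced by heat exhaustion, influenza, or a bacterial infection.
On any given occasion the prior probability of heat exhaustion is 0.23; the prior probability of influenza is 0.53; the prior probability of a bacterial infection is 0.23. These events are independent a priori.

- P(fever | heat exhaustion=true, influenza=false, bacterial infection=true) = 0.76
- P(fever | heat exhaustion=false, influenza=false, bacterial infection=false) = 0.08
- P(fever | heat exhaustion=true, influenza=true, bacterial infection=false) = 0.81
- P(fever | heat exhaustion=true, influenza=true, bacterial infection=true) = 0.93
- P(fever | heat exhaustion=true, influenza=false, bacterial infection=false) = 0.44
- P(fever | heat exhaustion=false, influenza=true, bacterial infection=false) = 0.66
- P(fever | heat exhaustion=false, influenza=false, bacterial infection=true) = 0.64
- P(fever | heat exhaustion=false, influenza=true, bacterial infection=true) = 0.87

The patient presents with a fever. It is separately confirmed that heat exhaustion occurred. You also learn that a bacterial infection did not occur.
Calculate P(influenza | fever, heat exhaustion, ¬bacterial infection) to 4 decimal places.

Numerator (weight on configurations with influenza): 0.81·0.53 = 0.429300
The normalizing constant is 0.44·0.47 + 0.81·0.53 = 0.636100
Posterior = 0.429300 / 0.636100 ≈ 0.6749

P(influenza | fever, heat exhaustion, ¬bacterial infection) ≈ 0.6749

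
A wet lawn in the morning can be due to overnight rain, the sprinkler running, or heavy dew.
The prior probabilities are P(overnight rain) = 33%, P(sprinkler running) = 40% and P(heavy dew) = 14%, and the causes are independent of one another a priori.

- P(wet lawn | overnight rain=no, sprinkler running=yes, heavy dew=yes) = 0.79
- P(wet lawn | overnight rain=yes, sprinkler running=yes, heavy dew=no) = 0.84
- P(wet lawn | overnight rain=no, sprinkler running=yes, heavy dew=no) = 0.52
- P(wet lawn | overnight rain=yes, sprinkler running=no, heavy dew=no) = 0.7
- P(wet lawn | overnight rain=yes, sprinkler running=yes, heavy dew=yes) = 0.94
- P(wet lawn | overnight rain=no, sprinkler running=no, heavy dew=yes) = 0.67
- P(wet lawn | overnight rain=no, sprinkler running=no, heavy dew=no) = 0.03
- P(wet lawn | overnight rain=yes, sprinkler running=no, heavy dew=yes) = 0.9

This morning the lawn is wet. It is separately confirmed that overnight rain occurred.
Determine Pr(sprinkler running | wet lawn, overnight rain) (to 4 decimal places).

Enumerate the 4 (sprinkler running, heavy dew) configurations and weight by the priors:
  P(wet lawn | overnight rain) = 0.7*0.6*0.86 + 0.9*0.6*0.14 + 0.84*0.4*0.86 + 0.94*0.4*0.14
        = 0.361200 + 0.075600 + 0.288960 + 0.052640 = 0.778400
Configurations with sprinkler running contribute 0.341600, so
  P(sprinkler running | wet lawn, overnight rain) = 0.341600 / 0.778400 ≈ 0.4388

Pr(sprinkler running | wet lawn, overnight rain) ≈ 0.4388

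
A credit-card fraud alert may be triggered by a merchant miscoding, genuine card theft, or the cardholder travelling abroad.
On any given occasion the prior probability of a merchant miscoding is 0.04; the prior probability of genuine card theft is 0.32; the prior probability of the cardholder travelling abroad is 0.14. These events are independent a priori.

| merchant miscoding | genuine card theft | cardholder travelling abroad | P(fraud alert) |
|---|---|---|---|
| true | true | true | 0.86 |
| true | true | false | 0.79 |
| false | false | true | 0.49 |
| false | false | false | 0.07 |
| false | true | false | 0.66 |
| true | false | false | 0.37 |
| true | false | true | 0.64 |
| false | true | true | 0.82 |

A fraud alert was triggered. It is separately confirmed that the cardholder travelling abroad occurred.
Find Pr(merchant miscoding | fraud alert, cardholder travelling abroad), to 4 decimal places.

P(fraud alert | cardholder travelling abroad) = 0.49×0.96×0.68 + 0.82×0.96×0.32 + 0.64×0.04×0.68 + 0.86×0.04×0.32 = 0.319872 + 0.251904 + 0.017408 + 0.011008 = 0.600192
The merchant miscoding-present share is 0.017408 + 0.011008 = 0.028416.
Hence the posterior is 0.028416/0.600192 ≈ 0.0473.

Pr(merchant miscoding | fraud alert, cardholder travelling abroad) ≈ 0.0473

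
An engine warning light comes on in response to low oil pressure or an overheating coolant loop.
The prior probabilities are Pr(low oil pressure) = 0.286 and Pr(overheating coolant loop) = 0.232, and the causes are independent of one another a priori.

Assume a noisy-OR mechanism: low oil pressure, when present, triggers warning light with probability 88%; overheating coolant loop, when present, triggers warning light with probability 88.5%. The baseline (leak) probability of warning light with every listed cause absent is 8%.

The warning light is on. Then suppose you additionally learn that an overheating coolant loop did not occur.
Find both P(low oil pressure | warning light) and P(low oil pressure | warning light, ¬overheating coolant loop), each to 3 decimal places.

Under noisy-OR, P(warning light | causes) = 1 − (1−0.08)·∏(1−qᵢ) over the active causes.
By total probability over the 4 (low oil pressure, overheating coolant loop) configurations:
  P(warning light) = 0.08*0.714*0.768 + 0.8942*0.714*0.232 + 0.8896*0.286*0.768 + 0.987304*0.286*0.232
        = 0.043868 + 0.148122 + 0.195399 + 0.065510 = 0.452899
Configurations with low oil pressure contribute 0.260909, so
  P(low oil pressure | warning light) = 0.260909 / 0.452899 ≈ 0.576

Now condition on the additional information:
Weight on low oil pressure=true, given the evidence: 0.8896×0.286 = 0.254426
Denominator P(warning light | ¬overheating coolant loop): 0.08×0.714 + 0.8896×0.286 = 0.311546
Posterior = 0.254426 / 0.311546 ≈ 0.817
Ruling out overheating coolant loop raises the posterior on low oil pressure — the flip side of explaining away.

P(low oil pressure | warning light) ≈ 0.576; P(low oil pressure | warning light, ¬overheating coolant loop) ≈ 0.817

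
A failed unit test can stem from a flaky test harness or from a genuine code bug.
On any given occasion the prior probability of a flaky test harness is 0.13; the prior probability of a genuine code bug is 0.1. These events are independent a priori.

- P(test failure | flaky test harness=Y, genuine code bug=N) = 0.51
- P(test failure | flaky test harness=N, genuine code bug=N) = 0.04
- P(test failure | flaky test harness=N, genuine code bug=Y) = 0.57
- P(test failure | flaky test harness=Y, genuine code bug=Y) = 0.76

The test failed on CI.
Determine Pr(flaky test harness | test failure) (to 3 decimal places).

Sum P(test failure|·) weighted by the priors over the 4 (flaky test harness, genuine code bug) configurations:
  P(test failure) = 0.04*0.87*0.9 + 0.57*0.87*0.1 + 0.51*0.13*0.9 + 0.76*0.13*0.1
        = 0.031320 + 0.049590 + 0.059670 + 0.009880 = 0.150460
The terms with flaky test harness present sum to 0.069550, so
  P(flaky test harness | test failure) = 0.069550 / 0.150460 ≈ 0.462

Pr(flaky test harness | test failure) ≈ 0.462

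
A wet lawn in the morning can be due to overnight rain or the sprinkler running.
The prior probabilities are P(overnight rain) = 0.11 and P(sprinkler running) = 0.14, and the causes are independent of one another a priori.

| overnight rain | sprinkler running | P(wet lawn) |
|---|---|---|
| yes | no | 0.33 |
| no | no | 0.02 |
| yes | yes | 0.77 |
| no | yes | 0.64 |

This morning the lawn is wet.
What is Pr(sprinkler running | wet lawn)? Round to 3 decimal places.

P(wet lawn) = 0.02·0.89·0.86 + 0.64·0.89·0.14 + 0.33·0.11·0.86 + 0.77·0.11·0.14 = 0.015308 + 0.079744 + 0.031218 + 0.011858 = 0.138128
Of this, 0.091602 comes from 0.079744 + 0.011858 (the sprinkler running=true cases).
So P(sprinkler running | wet lawn) = 0.091602/0.138128 ≈ 0.663.

Pr(sprinkler running | wet lawn) ≈ 0.663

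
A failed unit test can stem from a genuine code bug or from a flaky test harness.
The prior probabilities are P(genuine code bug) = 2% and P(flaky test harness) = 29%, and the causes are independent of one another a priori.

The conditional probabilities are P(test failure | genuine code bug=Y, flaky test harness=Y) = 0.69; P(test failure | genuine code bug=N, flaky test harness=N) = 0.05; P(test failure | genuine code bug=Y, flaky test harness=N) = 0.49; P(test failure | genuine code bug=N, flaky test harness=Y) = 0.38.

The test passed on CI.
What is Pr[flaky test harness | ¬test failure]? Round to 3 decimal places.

Pr[flaky test harness | ¬test failure] ≈ 0.210

By total probability over the 4 (genuine code bug, flaky test harness) configurations:
  P(¬test failure) = 0.95×0.98×0.71 + 0.62×0.98×0.29 + 0.51×0.02×0.71 + 0.31×0.02×0.29
        = 0.661010 + 0.176204 + 0.007242 + 0.001798 = 0.846254
Keeping only the flaky test harness-present terms gives 0.178002, so
  P(flaky test harness | ¬test failure) = 0.178002 / 0.846254 ≈ 0.210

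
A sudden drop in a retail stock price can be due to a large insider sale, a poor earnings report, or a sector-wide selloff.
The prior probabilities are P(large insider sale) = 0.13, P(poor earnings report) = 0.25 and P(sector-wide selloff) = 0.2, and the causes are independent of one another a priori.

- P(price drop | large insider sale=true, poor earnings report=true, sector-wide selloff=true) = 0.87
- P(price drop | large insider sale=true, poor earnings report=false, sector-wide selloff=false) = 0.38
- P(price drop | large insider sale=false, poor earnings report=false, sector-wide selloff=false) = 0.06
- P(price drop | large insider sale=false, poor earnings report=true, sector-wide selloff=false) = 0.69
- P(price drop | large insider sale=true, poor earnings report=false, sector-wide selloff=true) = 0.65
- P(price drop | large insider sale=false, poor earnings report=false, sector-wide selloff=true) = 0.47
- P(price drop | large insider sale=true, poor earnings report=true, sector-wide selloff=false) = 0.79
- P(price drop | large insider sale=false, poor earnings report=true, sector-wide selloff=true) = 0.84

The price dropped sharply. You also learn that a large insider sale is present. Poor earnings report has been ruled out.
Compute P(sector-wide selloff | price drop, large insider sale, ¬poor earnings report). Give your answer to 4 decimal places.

By total probability over both values of sector-wide selloff:
  P(price drop | large insider sale, ¬poor earnings report) = 0.38×0.8 + 0.65×0.2
        = 0.304000 + 0.130000 = 0.434000
The terms with sector-wide selloff present sum to 0.130000, so
  P(sector-wide selloff | price drop, large insider sale, ¬poor earnings report) = 0.130000 / 0.434000 ≈ 0.2995

P(sector-wide selloff | price drop, large insider sale, ¬poor earnings report) ≈ 0.2995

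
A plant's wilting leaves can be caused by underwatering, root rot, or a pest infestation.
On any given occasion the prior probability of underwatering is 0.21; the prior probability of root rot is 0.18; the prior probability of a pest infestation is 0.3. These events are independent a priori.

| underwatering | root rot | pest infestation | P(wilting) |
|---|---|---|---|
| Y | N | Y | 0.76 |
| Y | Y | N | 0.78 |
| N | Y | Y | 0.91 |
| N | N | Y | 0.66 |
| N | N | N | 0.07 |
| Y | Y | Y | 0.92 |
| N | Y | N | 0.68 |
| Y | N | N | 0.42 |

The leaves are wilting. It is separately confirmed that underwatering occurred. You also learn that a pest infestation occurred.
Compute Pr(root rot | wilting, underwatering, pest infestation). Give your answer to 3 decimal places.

Pr(root rot | wilting, underwatering, pest infestation) ≈ 0.210

Numerator (weight on configurations with root rot): 0.92×0.18 = 0.165600
Normalizer over all consistent configurations: 0.76×0.82 + 0.92×0.18 = 0.788800
P(root rot | wilting, underwatering, pest infestation) = 0.165600/0.788800 ≈ 0.210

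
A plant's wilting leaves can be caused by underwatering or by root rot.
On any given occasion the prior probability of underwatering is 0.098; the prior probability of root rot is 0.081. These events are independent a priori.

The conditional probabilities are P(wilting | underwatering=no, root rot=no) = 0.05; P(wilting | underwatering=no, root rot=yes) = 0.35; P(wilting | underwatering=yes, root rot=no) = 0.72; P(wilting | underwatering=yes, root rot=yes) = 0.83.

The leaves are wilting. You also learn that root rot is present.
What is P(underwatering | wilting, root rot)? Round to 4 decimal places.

Sum P(wilting|·) weighted by the priors over both values of underwatering:
  P(wilting | root rot) = 0.35×0.902 + 0.83×0.098
        = 0.315700 + 0.081340 = 0.397040
The terms with underwatering present sum to 0.081340, so
  P(underwatering | wilting, root rot) = 0.081340 / 0.397040 ≈ 0.2049

P(underwatering | wilting, root rot) ≈ 0.2049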